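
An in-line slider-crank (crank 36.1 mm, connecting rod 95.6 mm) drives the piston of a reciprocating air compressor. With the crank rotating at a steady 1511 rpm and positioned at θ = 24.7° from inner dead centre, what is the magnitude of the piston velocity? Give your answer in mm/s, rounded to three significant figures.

3220

ω = 2π·1511/60 = 158.2 rad/s
For an in-line slider-crank, x = r cosθ + √(L² − r² sin²θ), so v = −rω sinθ·[1 + r cosθ/√(L² − r² sin²θ)].
With r = 0.0361 m, L = 0.0956 m, θ = 24.7°: √(L² − r² sin²θ) = 0.094402 m.
v = −0.0361·158.2·0.41787·[1 + 0.0361·0.90851/0.094402] = -3.2162 m/s.
|v| = 3.2162 m/s = 3216.2 mm/s.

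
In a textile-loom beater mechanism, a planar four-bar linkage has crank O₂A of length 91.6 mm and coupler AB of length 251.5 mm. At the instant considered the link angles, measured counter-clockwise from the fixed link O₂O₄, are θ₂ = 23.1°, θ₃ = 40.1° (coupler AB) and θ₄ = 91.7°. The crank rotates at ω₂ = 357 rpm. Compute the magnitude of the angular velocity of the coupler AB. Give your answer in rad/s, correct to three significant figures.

16.2

ω₂ = 37.38 rad/s (from 357 rpm).
Differentiating the loop-closure r₂e^{iθ₂}+r₃e^{iθ₃}=r₁+r₄e^{iθ₄} gives r₂ω₂e^{iθ₂}+r₃ω₃e^{iθ₃}=r₄ω₄e^{iθ₄}.
Eliminating the other unknown: ω₃ = r₂ω₂ sin(θ₄−θ₂) / [r₃ sin(θ₃−θ₄)].
Numerator sine = +0.93106; denominator sine = -0.78369.
Result = 0.0916·37.38·(+0.93106) / (0.2515·(-0.78369)) = -16.176 rad/s; magnitude 16.176 rad/s.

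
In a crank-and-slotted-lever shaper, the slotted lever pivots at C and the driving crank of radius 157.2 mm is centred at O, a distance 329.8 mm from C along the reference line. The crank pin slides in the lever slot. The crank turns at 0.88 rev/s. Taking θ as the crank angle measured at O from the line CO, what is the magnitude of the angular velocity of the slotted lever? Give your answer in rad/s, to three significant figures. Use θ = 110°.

0.394

ω = 5.529 rad/s (from 0.88 rev/s).
Crank pin A relative to C: A = (d + r cosθ, r sinθ); lever angle φ = atan2(r sinθ, d + r cosθ).
Differentiating tanφ: φ̇ = rω(d cosθ + r)/(d² + r² + 2dr cosθ).
d² + r² + 2dr cosθ = |CA|² = 0.0980161 m²;  d cosθ + r = +0.044402 m.
|ω_lever| = |0.1572·5.529·+0.044402| / 0.0980161 = 0.39375 rad/s.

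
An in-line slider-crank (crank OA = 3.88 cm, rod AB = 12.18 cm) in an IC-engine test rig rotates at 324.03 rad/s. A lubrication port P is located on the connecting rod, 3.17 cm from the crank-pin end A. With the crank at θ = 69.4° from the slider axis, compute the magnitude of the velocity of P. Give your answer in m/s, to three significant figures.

12.6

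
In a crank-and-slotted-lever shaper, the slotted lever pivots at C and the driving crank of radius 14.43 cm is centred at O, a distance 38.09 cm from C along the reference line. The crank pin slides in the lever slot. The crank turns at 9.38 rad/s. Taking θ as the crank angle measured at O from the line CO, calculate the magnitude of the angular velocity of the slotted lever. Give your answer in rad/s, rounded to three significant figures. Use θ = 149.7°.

ω = 9.38 rad/s
Crank pin A relative to C: A = (d + r cosθ, r sinθ); lever angle φ = atan2(r sinθ, d + r cosθ).
Differentiating tanφ: φ̇ = rω(d cosθ + r)/(d² + r² + 2dr cosθ).
d² + r² + 2dr cosθ = |CA|² = 0.0709962 m²;  d cosθ + r = -0.18457 m.
|ω_lever| = |0.1443·9.38·-0.18457| / 0.0709962 = 3.5188 rad/s.

3.52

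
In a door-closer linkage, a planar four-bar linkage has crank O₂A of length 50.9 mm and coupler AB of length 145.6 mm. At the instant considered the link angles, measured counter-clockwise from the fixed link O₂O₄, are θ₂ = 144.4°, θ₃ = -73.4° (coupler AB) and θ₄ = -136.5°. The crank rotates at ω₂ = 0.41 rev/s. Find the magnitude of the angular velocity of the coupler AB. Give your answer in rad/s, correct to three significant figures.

0.992

ω₂ = 2.576 rad/s (from 0.41 rev/s).
Differentiating the loop-closure r₂e^{iθ₂}+r₃e^{iθ₃}=r₁+r₄e^{iθ₄} gives r₂ω₂e^{iθ₂}+r₃ω₃e^{iθ₃}=r₄ω₄e^{iθ₄}.
Eliminating the other unknown: ω₃ = r₂ω₂ sin(θ₄−θ₂) / [r₃ sin(θ₃−θ₄)].
Numerator sine = +0.98196; denominator sine = +0.89180.
Result = 0.0509·2.576·(+0.98196) / (0.1456·(+0.89180)) = +0.99162 rad/s; magnitude 0.99162 rad/s.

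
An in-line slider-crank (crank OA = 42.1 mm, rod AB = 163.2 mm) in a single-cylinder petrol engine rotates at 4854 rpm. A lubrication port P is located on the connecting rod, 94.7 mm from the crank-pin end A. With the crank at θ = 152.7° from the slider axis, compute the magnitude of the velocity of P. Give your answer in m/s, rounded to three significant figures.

11.7

ω = 508.3 rad/s.  Crank-pin speed |V_A| = rω = 21.4 m/s, perpendicular to OA.
Rod angle: sinφ = −(r/L) sinθ ⇒ φ = -6.795°; ω_rod = −rω cosθ/√(L²−r²sin²θ) = +117.35 rad/s.
V_P = V_A + ω_rod × AP, with AP = 0.0947 m along the rod.
Components: V_Px = −rω sinθ − a·ω_rod·sinφ = -8.5002 m/s;  V_Py = rω cosθ + a·ω_rod·cosφ = -7.9817 m/s.
|V_P| = √(V_Px² + V_Py²) = 11.66 m/s.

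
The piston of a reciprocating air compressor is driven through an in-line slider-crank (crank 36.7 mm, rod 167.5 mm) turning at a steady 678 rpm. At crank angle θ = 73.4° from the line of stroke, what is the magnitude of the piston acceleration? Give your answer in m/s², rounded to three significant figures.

ω = 2π·678/60 = 71 rad/s
x(θ) = r cosθ + √(L² − r² sin²θ); with ω constant, a = ω²·d²x/dθ².
d²x/dθ² = −r cosθ − r²(cos2θ)/√u − r⁴ sin²2θ/(4u^{3/2}),  u = L² − r² sin²θ = 0.0268193 m².
Substituting r = 0.0367 m, L = 0.1675 m, θ = 73.4°: d²x/dθ² = -0.0036338 m.
a = ω²·d²x/dθ² = (71)²·(-0.0036338) = -18.318 m/s²;  |a| = 18.318 m/s².

18.3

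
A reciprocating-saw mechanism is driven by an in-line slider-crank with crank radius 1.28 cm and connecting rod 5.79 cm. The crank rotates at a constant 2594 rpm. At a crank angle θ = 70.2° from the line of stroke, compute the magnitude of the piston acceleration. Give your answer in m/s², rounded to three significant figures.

157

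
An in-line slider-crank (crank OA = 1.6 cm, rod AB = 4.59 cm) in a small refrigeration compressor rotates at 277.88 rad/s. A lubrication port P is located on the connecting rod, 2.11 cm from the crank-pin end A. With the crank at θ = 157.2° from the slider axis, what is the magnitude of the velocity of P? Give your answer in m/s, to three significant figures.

ω = 277.9 rad/s.  Crank-pin speed |V_A| = rω = 4.4461 m/s, perpendicular to OA.
Rod angle: sinφ = −(r/L) sinθ ⇒ φ = -7.763°; ω_rod = −rω cosθ/√(L²−r²sin²θ) = +90.122 rad/s.
V_P = V_A + ω_rod × AP, with AP = 0.0211 m along the rod.
Components: V_Px = −rω sinθ − a·ω_rod·sinφ = -1.4661 m/s;  V_Py = rω cosθ + a·ω_rod·cosφ = -2.2145 m/s.
|V_P| = √(V_Px² + V_Py²) = 2.6558 m/s.

2.66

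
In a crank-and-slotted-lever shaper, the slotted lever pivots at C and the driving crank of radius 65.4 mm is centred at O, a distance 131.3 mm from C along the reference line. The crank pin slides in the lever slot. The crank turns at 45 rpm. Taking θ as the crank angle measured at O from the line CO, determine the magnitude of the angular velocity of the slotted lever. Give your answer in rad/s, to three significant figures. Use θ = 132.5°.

ω = 4.712 rad/s (from 45 rpm).
Crank pin A relative to C: A = (d + r cosθ, r sinθ); lever angle φ = atan2(r sinθ, d + r cosθ).
Differentiating tanφ: φ̇ = rω(d cosθ + r)/(d² + r² + 2dr cosθ).
d² + r² + 2dr cosθ = |CA|² = 0.00991424 m²;  d cosθ + r = -0.023305 m.
|ω_lever| = |0.0654·4.712·-0.023305| / 0.00991424 = 0.72445 rad/s.

0.724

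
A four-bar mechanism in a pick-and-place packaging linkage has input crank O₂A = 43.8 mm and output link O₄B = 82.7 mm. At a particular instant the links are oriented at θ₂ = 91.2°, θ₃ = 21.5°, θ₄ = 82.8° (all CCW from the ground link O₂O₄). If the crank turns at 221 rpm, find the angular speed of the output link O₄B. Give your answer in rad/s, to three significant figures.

13.1

ω₂ = 23.14 rad/s (from 221 rpm).
Differentiating the loop-closure r₂e^{iθ₂}+r₃e^{iθ₃}=r₁+r₄e^{iθ₄} gives r₂ω₂e^{iθ₂}+r₃ω₃e^{iθ₃}=r₄ω₄e^{iθ₄}.
Eliminating the other unknown: ω₄ = r₂ω₂ sin(θ₂−θ₃) / [r₄ sin(θ₄−θ₃)].
Numerator sine = +0.93789; denominator sine = +0.87715.
Result = 0.0438·23.14·(+0.93789) / (0.0827·(+0.87715)) = +13.106 rad/s; magnitude 13.106 rad/s.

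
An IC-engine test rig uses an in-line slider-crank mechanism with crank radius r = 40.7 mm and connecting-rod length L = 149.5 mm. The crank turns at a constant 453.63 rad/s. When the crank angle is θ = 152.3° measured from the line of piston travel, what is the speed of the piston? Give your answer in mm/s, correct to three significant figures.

6500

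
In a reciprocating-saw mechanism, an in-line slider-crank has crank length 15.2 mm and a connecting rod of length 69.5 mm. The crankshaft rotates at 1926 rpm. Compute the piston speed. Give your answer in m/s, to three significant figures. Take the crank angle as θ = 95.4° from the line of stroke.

2.99

ω = 2π·1926/60 = 201.7 rad/s
For an in-line slider-crank, x = r cosθ + √(L² − r² sin²θ), so v = −rω sinθ·[1 + r cosθ/√(L² − r² sin²θ)].
With r = 0.0152 m, L = 0.0695 m, θ = 95.4°: √(L² − r² sin²θ) = 0.067833 m.
v = −0.0152·201.7·0.99556·[1 + 0.0152·-0.09411/0.067833] = -2.9877 m/s.
|v| = 2.9877 m/s.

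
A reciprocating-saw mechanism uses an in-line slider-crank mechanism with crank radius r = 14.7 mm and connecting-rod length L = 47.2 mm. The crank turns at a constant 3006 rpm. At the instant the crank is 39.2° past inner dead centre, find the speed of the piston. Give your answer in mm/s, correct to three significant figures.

3640

ω = 2π·3006/60 = 314.8 rad/s
For an in-line slider-crank, x = r cosθ + √(L² − r² sin²θ), so v = −rω sinθ·[1 + r cosθ/√(L² − r² sin²θ)].
With r = 0.0147 m, L = 0.0472 m, θ = 39.2°: √(L² − r² sin²θ) = 0.046277 m.
v = −0.0147·314.8·0.63203·[1 + 0.0147·0.77494/0.046277] = -3.6446 m/s.
|v| = 3.6446 m/s = 3644.6 mm/s.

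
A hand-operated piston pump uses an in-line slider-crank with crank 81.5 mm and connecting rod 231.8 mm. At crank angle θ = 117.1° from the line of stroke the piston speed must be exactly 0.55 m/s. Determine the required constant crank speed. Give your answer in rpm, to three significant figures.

87.1

For an in-line slider-crank, |v_piston| = rω|sinθ|·[1 + r cosθ/√(L² − r² sin²θ)].
With r = 0.0815 m, L = 0.2318 m, θ = 117.1°: the bracketed kinematic factor |dx/dθ| = 0.060317 m.
ω = v/|dx/dθ| = 0.55/0.060317 = 9.1185 rad/s.
N = 60ω/(2π) = 87.075 rpm.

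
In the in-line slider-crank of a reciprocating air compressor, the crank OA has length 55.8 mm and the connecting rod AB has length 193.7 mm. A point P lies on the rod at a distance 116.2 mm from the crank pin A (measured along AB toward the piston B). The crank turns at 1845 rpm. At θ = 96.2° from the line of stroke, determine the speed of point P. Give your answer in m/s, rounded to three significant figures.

ω = 193.2 rad/s.  Crank-pin speed |V_A| = rω = 10.781 m/s, perpendicular to OA.
Rod angle: sinφ = −(r/L) sinθ ⇒ φ = -16.642°; ω_rod = −rω cosθ/√(L²−r²sin²θ) = +6.2738 rad/s.
V_P = V_A + ω_rod × AP, with AP = 0.1162 m along the rod.
Components: V_Px = −rω sinθ − a·ω_rod·sinφ = -10.509 m/s;  V_Py = rω cosθ + a·ω_rod·cosφ = -0.46586 m/s.
|V_P| = √(V_Px² + V_Py²) = 10.519 m/s.

10.5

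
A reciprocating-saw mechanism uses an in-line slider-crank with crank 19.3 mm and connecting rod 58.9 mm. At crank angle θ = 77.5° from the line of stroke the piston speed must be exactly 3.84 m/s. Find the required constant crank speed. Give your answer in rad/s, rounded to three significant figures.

For an in-line slider-crank, |v_piston| = rω|sinθ|·[1 + r cosθ/√(L² − r² sin²θ)].
With r = 0.0193 m, L = 0.0589 m, θ = 77.5°: the bracketed kinematic factor |dx/dθ| = 0.020253 m.
ω = v/|dx/dθ| = 3.84/0.020253 = 189.6 rad/s.

190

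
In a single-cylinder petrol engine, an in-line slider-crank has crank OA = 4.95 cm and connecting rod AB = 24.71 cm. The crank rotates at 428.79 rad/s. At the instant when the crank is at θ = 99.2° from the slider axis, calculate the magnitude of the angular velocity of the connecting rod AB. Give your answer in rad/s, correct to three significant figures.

14.0

ω = 428.8 rad/s
The rod makes angle φ with the slider axis where L sinφ = r sinθ; differentiating, L cosφ·φ̇ = r ω cosθ.
L cosφ = √(L² − r² sin²θ) = 0.24222 m.
|ω_rod| = r ω |cosθ| / √(L² − r² sin²θ) = 0.0495·428.8·0.15988/0.24222 = 14.01 rad/s.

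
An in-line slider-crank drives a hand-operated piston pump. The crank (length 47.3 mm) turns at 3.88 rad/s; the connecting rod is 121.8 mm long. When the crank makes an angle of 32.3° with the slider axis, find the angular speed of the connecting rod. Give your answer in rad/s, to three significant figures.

ω = 3.88 rad/s
The rod makes angle φ with the slider axis where L sinφ = r sinθ; differentiating, L cosφ·φ̇ = r ω cosθ.
L cosφ = √(L² − r² sin²θ) = 0.11915 m.
|ω_rod| = r ω |cosθ| / √(L² − r² sin²θ) = 0.0473·3.88·0.84526/0.11915 = 1.302 rad/s.

1.30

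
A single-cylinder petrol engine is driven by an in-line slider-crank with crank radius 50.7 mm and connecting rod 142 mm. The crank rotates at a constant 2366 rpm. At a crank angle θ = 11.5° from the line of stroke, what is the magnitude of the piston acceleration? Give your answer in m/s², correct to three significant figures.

4080

ω = 2π·2366/60 = 247.8 rad/s
x(θ) = r cosθ + √(L² − r² sin²θ); with ω constant, a = ω²·d²x/dθ².
d²x/dθ² = −r cosθ − r²(cos2θ)/√u − r⁴ sin²2θ/(4u^{3/2}),  u = L² − r² sin²θ = 0.0200618 m².
Substituting r = 0.0507 m, L = 0.142 m, θ = 11.5°: d²x/dθ² = -0.066476 m.
a = ω²·d²x/dθ² = (247.8)²·(-0.066476) = -4080.9 m/s²;  |a| = 4080.9 m/s².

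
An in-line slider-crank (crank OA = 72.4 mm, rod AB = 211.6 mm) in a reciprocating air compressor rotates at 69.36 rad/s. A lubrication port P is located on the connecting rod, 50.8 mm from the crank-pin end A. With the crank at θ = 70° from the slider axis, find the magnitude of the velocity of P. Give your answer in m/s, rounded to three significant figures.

5.03

ω = 69.36 rad/s.  Crank-pin speed |V_A| = rω = 5.0217 m/s, perpendicular to OA.
Rod angle: sinφ = −(r/L) sinθ ⇒ φ = -18.755°; ω_rod = −rω cosθ/√(L²−r²sin²θ) = -8.5719 rad/s.
V_P = V_A + ω_rod × AP, with AP = 0.0508 m along the rod.
Components: V_Px = −rω sinθ − a·ω_rod·sinφ = -4.8588 m/s;  V_Py = rω cosθ + a·ω_rod·cosφ = +1.3052 m/s.
|V_P| = √(V_Px² + V_Py²) = 5.0311 m/s.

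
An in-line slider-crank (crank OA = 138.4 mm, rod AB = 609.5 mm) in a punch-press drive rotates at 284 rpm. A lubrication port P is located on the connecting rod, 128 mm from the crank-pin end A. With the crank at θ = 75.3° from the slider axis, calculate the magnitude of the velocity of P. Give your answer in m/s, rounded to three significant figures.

4.11

ω = 29.74 rad/s.  Crank-pin speed |V_A| = rω = 4.1161 m/s, perpendicular to OA.
Rod angle: sinφ = −(r/L) sinθ ⇒ φ = -12.688°; ω_rod = −rω cosθ/√(L²−r²sin²θ) = -1.7566 rad/s.
V_P = V_A + ω_rod × AP, with AP = 0.128 m along the rod.
Components: V_Px = −rω sinθ − a·ω_rod·sinφ = -4.0307 m/s;  V_Py = rω cosθ + a·ω_rod·cosφ = +0.82514 m/s.
|V_P| = √(V_Px² + V_Py²) = 4.1143 m/s.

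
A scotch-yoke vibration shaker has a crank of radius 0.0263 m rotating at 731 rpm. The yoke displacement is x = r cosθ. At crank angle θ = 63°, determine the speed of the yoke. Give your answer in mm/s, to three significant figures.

ω = 76.55 rad/s (from 731 rpm).
x = r cosθ ⇒ ẋ = −rω sinθ.
|v| = rω|sinθ| = 0.0263·76.55·|sin 63°| = 1.7938 m/s = 1793.8 mm/s.

1790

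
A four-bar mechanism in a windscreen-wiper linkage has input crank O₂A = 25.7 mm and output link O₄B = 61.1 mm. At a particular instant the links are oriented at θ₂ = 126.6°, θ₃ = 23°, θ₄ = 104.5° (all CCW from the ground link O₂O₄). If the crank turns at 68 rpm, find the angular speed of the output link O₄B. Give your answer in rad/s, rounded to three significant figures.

ω₂ = 7.121 rad/s (from 68 rpm).
Differentiating the loop-closure r₂e^{iθ₂}+r₃e^{iθ₃}=r₁+r₄e^{iθ₄} gives r₂ω₂e^{iθ₂}+r₃ω₃e^{iθ₃}=r₄ω₄e^{iθ₄}.
Eliminating the other unknown: ω₄ = r₂ω₂ sin(θ₂−θ₃) / [r₄ sin(θ₄−θ₃)].
Numerator sine = +0.97196; denominator sine = +0.98902.
Result = 0.0257·7.121·(+0.97196) / (0.0611·(+0.98902)) = +2.9436 rad/s; magnitude 2.9436 rad/s.

2.94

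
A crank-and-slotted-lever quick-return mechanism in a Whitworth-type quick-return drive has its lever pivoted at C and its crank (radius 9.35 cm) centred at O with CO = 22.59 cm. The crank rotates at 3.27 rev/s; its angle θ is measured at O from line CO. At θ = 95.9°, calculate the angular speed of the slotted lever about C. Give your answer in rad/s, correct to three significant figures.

2.44

ω = 20.55 rad/s (from 3.27 rev/s).
Crank pin A relative to C: A = (d + r cosθ, r sinθ); lever angle φ = atan2(r sinθ, d + r cosθ).
Differentiating tanφ: φ̇ = rω(d cosθ + r)/(d² + r² + 2dr cosθ).
d² + r² + 2dr cosθ = |CA|² = 0.0554308 m²;  d cosθ + r = +0.070279 m.
|ω_lever| = |0.0935·20.55·+0.070279| / 0.0554308 = 2.4357 rad/s.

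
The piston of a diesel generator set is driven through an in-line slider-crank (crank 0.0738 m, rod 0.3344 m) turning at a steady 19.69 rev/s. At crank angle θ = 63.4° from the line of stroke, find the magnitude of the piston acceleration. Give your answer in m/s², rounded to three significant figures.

ω = 2π·19.7 = 123.7 rad/s
x(θ) = r cosθ + √(L² − r² sin²θ); with ω constant, a = ω²·d²x/dθ².
d²x/dθ² = −r cosθ − r²(cos2θ)/√u − r⁴ sin²2θ/(4u^{3/2}),  u = L² − r² sin²θ = 0.107469 m².
Substituting r = 0.0738 m, L = 0.3344 m, θ = 63.4°: d²x/dθ² = -0.023227 m.
a = ω²·d²x/dθ² = (123.7)²·(-0.023227) = -355.51 m/s²;  |a| = 355.51 m/s².

356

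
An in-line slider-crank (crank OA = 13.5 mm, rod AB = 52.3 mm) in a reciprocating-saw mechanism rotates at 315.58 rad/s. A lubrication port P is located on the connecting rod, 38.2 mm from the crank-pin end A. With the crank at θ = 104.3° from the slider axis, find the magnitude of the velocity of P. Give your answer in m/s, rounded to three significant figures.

3.94

ω = 315.6 rad/s.  Crank-pin speed |V_A| = rω = 4.2603 m/s, perpendicular to OA.
Rod angle: sinφ = −(r/L) sinθ ⇒ φ = -14.485°; ω_rod = −rω cosθ/√(L²−r²sin²θ) = +20.781 rad/s.
V_P = V_A + ω_rod × AP, with AP = 0.0382 m along the rod.
Components: V_Px = −rω sinθ − a·ω_rod·sinφ = -3.9298 m/s;  V_Py = rω cosθ + a·ω_rod·cosφ = -0.2837 m/s.
|V_P| = √(V_Px² + V_Py²) = 3.94 m/s.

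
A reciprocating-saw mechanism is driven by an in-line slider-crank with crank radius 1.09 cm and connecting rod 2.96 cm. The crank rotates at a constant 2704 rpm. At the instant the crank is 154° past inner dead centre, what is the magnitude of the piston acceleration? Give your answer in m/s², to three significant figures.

ω = 2π·2704/60 = 283.2 rad/s
x(θ) = r cosθ + √(L² − r² sin²θ); with ω constant, a = ω²·d²x/dθ².
d²x/dθ² = −r cosθ − r²(cos2θ)/√u − r⁴ sin²2θ/(4u^{3/2}),  u = L² − r² sin²θ = 0.000853328 m².
Substituting r = 0.0109 m, L = 0.0296 m, θ = 154°: d²x/dθ² = +0.0072049 m.
a = ω²·d²x/dθ² = (283.2)²·(+0.0072049) = +577.7 m/s²;  |a| = 577.7 m/s².

578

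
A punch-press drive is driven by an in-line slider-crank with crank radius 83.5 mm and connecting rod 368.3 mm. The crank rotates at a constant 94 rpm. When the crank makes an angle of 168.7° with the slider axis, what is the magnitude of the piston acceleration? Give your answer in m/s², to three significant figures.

ω = 2π·94/60 = 9.844 rad/s
x(θ) = r cosθ + √(L² − r² sin²θ); with ω constant, a = ω²·d²x/dθ².
d²x/dθ² = −r cosθ − r²(cos2θ)/√u − r⁴ sin²2θ/(4u^{3/2}),  u = L² − r² sin²θ = 0.135377 m².
Substituting r = 0.0835 m, L = 0.3683 m, θ = 168.7°: d²x/dθ² = +0.064351 m.
a = ω²·d²x/dθ² = (9.844)²·(+0.064351) = +6.2354 m/s²;  |a| = 6.2354 m/s².

6.24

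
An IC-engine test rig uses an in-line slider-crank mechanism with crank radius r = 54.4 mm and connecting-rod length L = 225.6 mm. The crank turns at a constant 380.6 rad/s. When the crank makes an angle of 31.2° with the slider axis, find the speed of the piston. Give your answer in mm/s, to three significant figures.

ω = 380.6 rad/s
For an in-line slider-crank, x = r cosθ + √(L² − r² sin²θ), so v = −rω sinθ·[1 + r cosθ/√(L² − r² sin²θ)].
With r = 0.0544 m, L = 0.2256 m, θ = 31.2°: √(L² − r² sin²θ) = 0.22383 m.
v = −0.0544·380.6·0.51803·[1 + 0.0544·0.85536/0.22383] = -12.955 m/s.
|v| = 12.955 m/s = 12955 mm/s.

13000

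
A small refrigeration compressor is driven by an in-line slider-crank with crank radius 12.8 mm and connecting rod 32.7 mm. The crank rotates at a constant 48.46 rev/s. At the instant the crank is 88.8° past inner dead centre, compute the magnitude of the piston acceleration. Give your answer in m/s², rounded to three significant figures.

ω = 2π·48.5 = 304.5 rad/s
x(θ) = r cosθ + √(L² − r² sin²θ); with ω constant, a = ω²·d²x/dθ².
d²x/dθ² = −r cosθ − r²(cos2θ)/√u − r⁴ sin²2θ/(4u^{3/2}),  u = L² − r² sin²θ = 0.000905522 m².
Substituting r = 0.0128 m, L = 0.0327 m, θ = 88.8°: d²x/dθ² = +0.0051714 m.
a = ω²·d²x/dθ² = (304.5)²·(+0.0051714) = +479.44 m/s²;  |a| = 479.44 m/s².

479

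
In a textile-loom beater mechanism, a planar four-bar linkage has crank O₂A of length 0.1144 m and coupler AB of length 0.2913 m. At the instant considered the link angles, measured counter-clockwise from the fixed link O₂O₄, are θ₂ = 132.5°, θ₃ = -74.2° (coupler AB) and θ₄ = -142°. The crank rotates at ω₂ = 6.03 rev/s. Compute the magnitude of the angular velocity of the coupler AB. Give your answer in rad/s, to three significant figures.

16.0

ω₂ = 37.89 rad/s (from 6.03 rev/s).
Differentiating the loop-closure r₂e^{iθ₂}+r₃e^{iθ₃}=r₁+r₄e^{iθ₄} gives r₂ω₂e^{iθ₂}+r₃ω₃e^{iθ₃}=r₄ω₄e^{iθ₄}.
Eliminating the other unknown: ω₃ = r₂ω₂ sin(θ₄−θ₂) / [r₃ sin(θ₃−θ₄)].
Numerator sine = +0.99692; denominator sine = +0.92587.
Result = 0.1144·37.89·(+0.99692) / (0.2913·(+0.92587)) = +16.021 rad/s; magnitude 16.021 rad/s.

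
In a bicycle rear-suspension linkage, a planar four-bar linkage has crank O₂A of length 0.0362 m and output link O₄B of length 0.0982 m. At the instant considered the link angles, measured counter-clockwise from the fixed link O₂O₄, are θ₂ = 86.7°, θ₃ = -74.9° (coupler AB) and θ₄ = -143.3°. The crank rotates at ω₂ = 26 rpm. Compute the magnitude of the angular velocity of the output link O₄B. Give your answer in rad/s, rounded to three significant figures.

ω₂ = 2.723 rad/s (from 26 rpm).
Differentiating the loop-closure r₂e^{iθ₂}+r₃e^{iθ₃}=r₁+r₄e^{iθ₄} gives r₂ω₂e^{iθ₂}+r₃ω₃e^{iθ₃}=r₄ω₄e^{iθ₄}.
Eliminating the other unknown: ω₄ = r₂ω₂ sin(θ₂−θ₃) / [r₄ sin(θ₄−θ₃)].
Numerator sine = +0.31565; denominator sine = -0.92978.
Result = 0.0362·2.723·(+0.31565) / (0.0982·(-0.92978)) = -0.34074 rad/s; magnitude 0.34074 rad/s.

0.341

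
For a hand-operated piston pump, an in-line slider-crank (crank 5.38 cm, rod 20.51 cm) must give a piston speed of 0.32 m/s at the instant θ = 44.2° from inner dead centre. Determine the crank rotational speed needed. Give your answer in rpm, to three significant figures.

For an in-line slider-crank, |v_piston| = rω|sinθ|·[1 + r cosθ/√(L² − r² sin²θ)].
With r = 0.0538 m, L = 0.2051 m, θ = 44.2°: the bracketed kinematic factor |dx/dθ| = 0.044682 m.
ω = v/|dx/dθ| = 0.32/0.044682 = 7.1617 rad/s.
N = 60ω/(2π) = 68.39 rpm.

68.4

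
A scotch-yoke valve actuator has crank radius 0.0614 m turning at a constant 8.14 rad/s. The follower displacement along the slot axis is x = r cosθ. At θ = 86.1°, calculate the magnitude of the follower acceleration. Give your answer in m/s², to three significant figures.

ω = 8.14 rad/s
x = r cosθ ⇒ ẍ = −rω² cosθ (ω constant).
|a| = rω²|cosθ| = 0.0614·(8.14)²·|cos 86.1°| = 0.27671 m/s².

0.277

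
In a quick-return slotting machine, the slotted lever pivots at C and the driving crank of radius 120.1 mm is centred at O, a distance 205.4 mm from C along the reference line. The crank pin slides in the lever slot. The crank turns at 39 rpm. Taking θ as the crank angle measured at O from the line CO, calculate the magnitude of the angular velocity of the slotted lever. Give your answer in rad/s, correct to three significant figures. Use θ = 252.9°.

ω = 4.084 rad/s (from 39 rpm).
Crank pin A relative to C: A = (d + r cosθ, r sinθ); lever angle φ = atan2(r sinθ, d + r cosθ).
Differentiating tanφ: φ̇ = rω(d cosθ + r)/(d² + r² + 2dr cosθ).
d² + r² + 2dr cosθ = |CA|² = 0.0421061 m²;  d cosθ + r = +0.059704 m.
|ω_lever| = |0.1201·4.084·+0.059704| / 0.0421061 = 0.6955 rad/s.

0.695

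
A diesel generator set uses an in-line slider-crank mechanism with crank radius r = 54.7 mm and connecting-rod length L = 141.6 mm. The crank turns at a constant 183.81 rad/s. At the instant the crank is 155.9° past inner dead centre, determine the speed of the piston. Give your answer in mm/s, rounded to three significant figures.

2640

ω = 183.8 rad/s
For an in-line slider-crank, x = r cosθ + √(L² − r² sin²θ), so v = −rω sinθ·[1 + r cosθ/√(L² − r² sin²θ)].
With r = 0.0547 m, L = 0.1416 m, θ = 155.9°: √(L² − r² sin²θ) = 0.13983 m.
v = −0.0547·183.8·0.40833·[1 + 0.0547·-0.91283/0.13983] = -2.6394 m/s.
|v| = 2.6394 m/s = 2639.4 mm/s.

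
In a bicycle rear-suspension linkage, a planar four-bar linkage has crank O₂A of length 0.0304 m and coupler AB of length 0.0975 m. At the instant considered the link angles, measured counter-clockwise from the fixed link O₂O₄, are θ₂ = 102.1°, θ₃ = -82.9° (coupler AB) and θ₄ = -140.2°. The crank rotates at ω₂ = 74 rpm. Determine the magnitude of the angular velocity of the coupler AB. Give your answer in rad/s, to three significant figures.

ω₂ = 7.749 rad/s (from 74 rpm).
Differentiating the loop-closure r₂e^{iθ₂}+r₃e^{iθ₃}=r₁+r₄e^{iθ₄} gives r₂ω₂e^{iθ₂}+r₃ω₃e^{iθ₃}=r₄ω₄e^{iθ₄}.
Eliminating the other unknown: ω₃ = r₂ω₂ sin(θ₄−θ₂) / [r₃ sin(θ₃−θ₄)].
Numerator sine = +0.88539; denominator sine = +0.84151.
Result = 0.0304·7.749·(+0.88539) / (0.0975·(+0.84151)) = +2.5422 rad/s; magnitude 2.5422 rad/s.

2.54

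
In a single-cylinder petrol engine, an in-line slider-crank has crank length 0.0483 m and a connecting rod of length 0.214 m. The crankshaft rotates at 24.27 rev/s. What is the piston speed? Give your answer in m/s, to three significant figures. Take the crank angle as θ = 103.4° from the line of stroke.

ω = 2π·24.3 = 152.5 rad/s
For an in-line slider-crank, x = r cosθ + √(L² − r² sin²θ), so v = −rω sinθ·[1 + r cosθ/√(L² − r² sin²θ)].
With r = 0.0483 m, L = 0.214 m, θ = 103.4°: √(L² − r² sin²θ) = 0.20878 m.
v = −0.0483·152.5·0.97278·[1 + 0.0483·-0.23175/0.20878] = -6.7808 m/s.
|v| = 6.7808 m/s.

6.78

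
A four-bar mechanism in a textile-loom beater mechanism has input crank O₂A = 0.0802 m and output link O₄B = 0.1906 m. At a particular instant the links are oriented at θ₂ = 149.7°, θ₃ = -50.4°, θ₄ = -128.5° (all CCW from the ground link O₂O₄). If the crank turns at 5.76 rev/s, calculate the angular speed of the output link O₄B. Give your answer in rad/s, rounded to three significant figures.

ω₂ = 36.19 rad/s (from 5.76 rev/s).
Differentiating the loop-closure r₂e^{iθ₂}+r₃e^{iθ₃}=r₁+r₄e^{iθ₄} gives r₂ω₂e^{iθ₂}+r₃ω₃e^{iθ₃}=r₄ω₄e^{iθ₄}.
Eliminating the other unknown: ω₄ = r₂ω₂ sin(θ₂−θ₃) / [r₄ sin(θ₄−θ₃)].
Numerator sine = -0.34366; denominator sine = -0.97851.
Result = 0.0802·36.19·(-0.34366) / (0.1906·(-0.97851)) = +5.3483 rad/s; magnitude 5.3483 rad/s.

5.35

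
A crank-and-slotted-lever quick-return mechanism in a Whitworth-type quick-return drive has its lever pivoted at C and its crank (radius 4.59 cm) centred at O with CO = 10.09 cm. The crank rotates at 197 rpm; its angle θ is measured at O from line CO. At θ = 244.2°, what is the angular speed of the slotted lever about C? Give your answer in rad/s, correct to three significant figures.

ω = 20.63 rad/s (from 197 rpm).
Crank pin A relative to C: A = (d + r cosθ, r sinθ); lever angle φ = atan2(r sinθ, d + r cosθ).
Differentiating tanφ: φ̇ = rω(d cosθ + r)/(d² + r² + 2dr cosθ).
d² + r² + 2dr cosθ = |CA|² = 0.00825624 m²;  d cosθ + r = +0.0019852 m.
|ω_lever| = |0.0459·20.63·+0.0019852| / 0.00825624 = 0.22768 rad/s.

0.228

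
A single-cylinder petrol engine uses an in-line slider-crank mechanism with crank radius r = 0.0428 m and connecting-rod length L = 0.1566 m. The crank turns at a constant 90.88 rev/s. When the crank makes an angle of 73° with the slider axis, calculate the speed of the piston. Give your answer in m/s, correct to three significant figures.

ω = 2π·90.9 = 571 rad/s
For an in-line slider-crank, x = r cosθ + √(L² − r² sin²θ), so v = −rω sinθ·[1 + r cosθ/√(L² − r² sin²θ)].
With r = 0.0428 m, L = 0.1566 m, θ = 73°: √(L² − r² sin²θ) = 0.15116 m.
v = −0.0428·571·0.95630·[1 + 0.0428·0.29237/0.15116] = -25.306 m/s.
|v| = 25.306 m/s.

25.3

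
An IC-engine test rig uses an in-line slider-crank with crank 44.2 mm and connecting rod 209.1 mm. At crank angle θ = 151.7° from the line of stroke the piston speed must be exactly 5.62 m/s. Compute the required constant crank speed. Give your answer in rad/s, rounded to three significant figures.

330

For an in-line slider-crank, |v_piston| = rω|sinθ|·[1 + r cosθ/√(L² − r² sin²θ)].
With r = 0.0442 m, L = 0.2091 m, θ = 151.7°: the bracketed kinematic factor |dx/dθ| = 0.017035 m.
ω = v/|dx/dθ| = 5.62/0.017035 = 329.91 rad/s.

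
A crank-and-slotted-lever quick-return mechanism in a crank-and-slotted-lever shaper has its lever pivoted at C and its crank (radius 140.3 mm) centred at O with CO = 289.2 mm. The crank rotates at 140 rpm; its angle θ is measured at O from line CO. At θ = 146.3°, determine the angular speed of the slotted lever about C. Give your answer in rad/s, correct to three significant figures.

5.76

ω = 14.66 rad/s (from 140 rpm).
Crank pin A relative to C: A = (d + r cosθ, r sinθ); lever angle φ = atan2(r sinθ, d + r cosθ).
Differentiating tanφ: φ̇ = rω(d cosθ + r)/(d² + r² + 2dr cosθ).
d² + r² + 2dr cosθ = |CA|² = 0.0358081 m²;  d cosθ + r = -0.1003 m.
|ω_lever| = |0.1403·14.66·-0.1003| / 0.0358081 = 5.7616 rad/s.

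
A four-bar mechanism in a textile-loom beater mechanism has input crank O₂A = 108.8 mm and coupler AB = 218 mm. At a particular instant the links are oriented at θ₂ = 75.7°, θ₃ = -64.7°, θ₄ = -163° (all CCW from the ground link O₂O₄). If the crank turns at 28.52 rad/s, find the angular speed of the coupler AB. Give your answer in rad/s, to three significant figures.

12.3

ω₂ = 28.52 rad/s
Differentiating the loop-closure r₂e^{iθ₂}+r₃e^{iθ₃}=r₁+r₄e^{iθ₄} gives r₂ω₂e^{iθ₂}+r₃ω₃e^{iθ₃}=r₄ω₄e^{iθ₄}.
Eliminating the other unknown: ω₃ = r₂ω₂ sin(θ₄−θ₂) / [r₃ sin(θ₃−θ₄)].
Numerator sine = +0.85446; denominator sine = +0.98953.
Result = 0.1088·28.52·(+0.85446) / (0.218·(+0.98953)) = +12.291 rad/s; magnitude 12.291 rad/s.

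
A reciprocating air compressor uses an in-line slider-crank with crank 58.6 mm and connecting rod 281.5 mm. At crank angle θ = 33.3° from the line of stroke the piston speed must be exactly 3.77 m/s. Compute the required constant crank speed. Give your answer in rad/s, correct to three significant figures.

99.7

For an in-line slider-crank, |v_piston| = rω|sinθ|·[1 + r cosθ/√(L² − r² sin²θ)].
With r = 0.0586 m, L = 0.2815 m, θ = 33.3°: the bracketed kinematic factor |dx/dθ| = 0.037807 m.
ω = v/|dx/dθ| = 3.77/0.037807 = 99.716 rad/s.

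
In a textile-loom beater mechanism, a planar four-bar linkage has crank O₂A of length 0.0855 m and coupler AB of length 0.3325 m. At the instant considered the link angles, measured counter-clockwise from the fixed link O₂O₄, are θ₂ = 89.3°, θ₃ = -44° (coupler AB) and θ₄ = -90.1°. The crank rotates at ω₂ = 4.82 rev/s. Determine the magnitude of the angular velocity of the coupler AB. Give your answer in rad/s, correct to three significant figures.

0.113

ω₂ = 30.28 rad/s (from 4.82 rev/s).
Differentiating the loop-closure r₂e^{iθ₂}+r₃e^{iθ₃}=r₁+r₄e^{iθ₄} gives r₂ω₂e^{iθ₂}+r₃ω₃e^{iθ₃}=r₄ω₄e^{iθ₄}.
Eliminating the other unknown: ω₃ = r₂ω₂ sin(θ₄−θ₂) / [r₃ sin(θ₃−θ₄)].
Numerator sine = -0.01047; denominator sine = +0.72055.
Result = 0.0855·30.28·(-0.01047) / (0.3325·(+0.72055)) = -0.11318 rad/s; magnitude 0.11318 rad/s.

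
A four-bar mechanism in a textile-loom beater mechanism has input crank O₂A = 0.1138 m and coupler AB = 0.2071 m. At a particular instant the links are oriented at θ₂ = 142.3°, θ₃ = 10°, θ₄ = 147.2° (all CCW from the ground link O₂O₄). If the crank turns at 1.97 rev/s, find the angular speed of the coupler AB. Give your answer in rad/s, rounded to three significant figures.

0.855

ω₂ = 12.38 rad/s (from 1.97 rev/s).
Differentiating the loop-closure r₂e^{iθ₂}+r₃e^{iθ₃}=r₁+r₄e^{iθ₄} gives r₂ω₂e^{iθ₂}+r₃ω₃e^{iθ₃}=r₄ω₄e^{iθ₄}.
Eliminating the other unknown: ω₃ = r₂ω₂ sin(θ₄−θ₂) / [r₃ sin(θ₃−θ₄)].
Numerator sine = +0.08542; denominator sine = -0.67944.
Result = 0.1138·12.38·(+0.08542) / (0.2071·(-0.67944)) = -0.85507 rad/s; magnitude 0.85507 rad/s.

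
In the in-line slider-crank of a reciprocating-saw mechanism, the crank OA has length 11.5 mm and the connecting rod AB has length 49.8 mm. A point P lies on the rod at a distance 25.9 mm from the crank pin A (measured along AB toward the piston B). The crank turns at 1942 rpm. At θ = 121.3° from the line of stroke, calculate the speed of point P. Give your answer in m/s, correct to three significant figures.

ω = 203.4 rad/s.  Crank-pin speed |V_A| = rω = 2.3387 m/s, perpendicular to OA.
Rod angle: sinφ = −(r/L) sinθ ⇒ φ = -11.380°; ω_rod = −rω cosθ/√(L²−r²sin²θ) = +24.887 rad/s.
V_P = V_A + ω_rod × AP, with AP = 0.0259 m along the rod.
Components: V_Px = −rω sinθ − a·ω_rod·sinφ = -1.8711 m/s;  V_Py = rω cosθ + a·ω_rod·cosφ = -0.5831 m/s.
|V_P| = √(V_Px² + V_Py²) = 1.9599 m/s.

1.96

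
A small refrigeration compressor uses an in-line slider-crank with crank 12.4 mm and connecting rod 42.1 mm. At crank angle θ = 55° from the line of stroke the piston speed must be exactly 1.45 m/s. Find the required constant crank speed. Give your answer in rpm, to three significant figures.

1160

For an in-line slider-crank, |v_piston| = rω|sinθ|·[1 + r cosθ/√(L² − r² sin²θ)].
With r = 0.0124 m, L = 0.0421 m, θ = 55°: the bracketed kinematic factor |dx/dθ| = 0.011926 m.
ω = v/|dx/dθ| = 1.45/0.011926 = 121.59 rad/s.
N = 60ω/(2π) = 1161.1 rpm.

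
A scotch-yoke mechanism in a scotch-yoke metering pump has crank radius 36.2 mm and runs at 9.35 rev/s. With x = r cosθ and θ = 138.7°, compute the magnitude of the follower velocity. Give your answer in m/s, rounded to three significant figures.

ω = 58.75 rad/s (from 9.35 rev/s).
x = r cosθ ⇒ ẋ = −rω sinθ.
|v| = rω|sinθ| = 0.0362·58.75·|sin 138.7°| = 1.4036 m/s.

1.40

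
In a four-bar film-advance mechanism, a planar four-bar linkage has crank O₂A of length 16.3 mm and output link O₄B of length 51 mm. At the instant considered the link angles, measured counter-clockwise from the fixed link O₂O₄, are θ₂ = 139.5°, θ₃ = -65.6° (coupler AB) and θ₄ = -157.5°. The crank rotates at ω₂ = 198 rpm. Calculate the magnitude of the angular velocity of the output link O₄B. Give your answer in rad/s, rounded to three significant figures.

2.81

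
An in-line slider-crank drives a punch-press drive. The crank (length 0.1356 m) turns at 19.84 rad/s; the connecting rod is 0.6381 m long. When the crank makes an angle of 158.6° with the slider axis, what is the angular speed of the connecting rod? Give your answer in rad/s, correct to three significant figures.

3.94

ω = 19.84 rad/s
The rod makes angle φ with the slider axis where L sinφ = r sinθ; differentiating, L cosφ·φ̇ = r ω cosθ.
L cosφ = √(L² − r² sin²θ) = 0.63618 m.
|ω_rod| = r ω |cosθ| / √(L² − r² sin²θ) = 0.1356·19.84·0.93106/0.63618 = 3.9373 rad/s.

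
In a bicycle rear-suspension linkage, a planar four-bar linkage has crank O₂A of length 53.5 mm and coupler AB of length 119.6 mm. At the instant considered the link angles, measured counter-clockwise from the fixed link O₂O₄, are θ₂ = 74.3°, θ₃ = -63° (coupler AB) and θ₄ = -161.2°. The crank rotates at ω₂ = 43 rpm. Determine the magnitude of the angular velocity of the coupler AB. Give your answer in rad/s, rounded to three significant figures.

1.68

ω₂ = 4.503 rad/s (from 43 rpm).
Differentiating the loop-closure r₂e^{iθ₂}+r₃e^{iθ₃}=r₁+r₄e^{iθ₄} gives r₂ω₂e^{iθ₂}+r₃ω₃e^{iθ₃}=r₄ω₄e^{iθ₄}.
Eliminating the other unknown: ω₃ = r₂ω₂ sin(θ₄−θ₂) / [r₃ sin(θ₃−θ₄)].
Numerator sine = +0.82413; denominator sine = +0.98978.
Result = 0.0535·4.503·(+0.82413) / (0.1196·(+0.98978)) = +1.6772 rad/s; magnitude 1.6772 rad/s.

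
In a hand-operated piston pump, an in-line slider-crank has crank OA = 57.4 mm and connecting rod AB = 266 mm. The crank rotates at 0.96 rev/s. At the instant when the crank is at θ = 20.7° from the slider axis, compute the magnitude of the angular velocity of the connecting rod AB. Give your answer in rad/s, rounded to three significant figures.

1.22

ω = 6.032 rad/s (converted from 0.96 rev/s).
The rod makes angle φ with the slider axis where L sinφ = r sinθ; differentiating, L cosφ·φ̇ = r ω cosθ.
L cosφ = √(L² − r² sin²θ) = 0.26523 m.
|ω_rod| = r ω |cosθ| / √(L² − r² sin²θ) = 0.0574·6.032·0.93544/0.26523 = 1.2211 rad/s.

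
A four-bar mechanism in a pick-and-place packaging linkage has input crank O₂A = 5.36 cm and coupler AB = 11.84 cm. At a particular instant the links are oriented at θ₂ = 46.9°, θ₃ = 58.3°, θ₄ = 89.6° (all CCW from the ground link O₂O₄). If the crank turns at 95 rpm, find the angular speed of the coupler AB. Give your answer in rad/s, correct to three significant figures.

ω₂ = 9.948 rad/s (from 95 rpm).
Differentiating the loop-closure r₂e^{iθ₂}+r₃e^{iθ₃}=r₁+r₄e^{iθ₄} gives r₂ω₂e^{iθ₂}+r₃ω₃e^{iθ₃}=r₄ω₄e^{iθ₄}.
Eliminating the other unknown: ω₃ = r₂ω₂ sin(θ₄−θ₂) / [r₃ sin(θ₃−θ₄)].
Numerator sine = +0.67816; denominator sine = -0.51952.
Result = 0.0536·9.948·(+0.67816) / (0.1184·(-0.51952)) = -5.8789 rad/s; magnitude 5.8789 rad/s.

5.88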